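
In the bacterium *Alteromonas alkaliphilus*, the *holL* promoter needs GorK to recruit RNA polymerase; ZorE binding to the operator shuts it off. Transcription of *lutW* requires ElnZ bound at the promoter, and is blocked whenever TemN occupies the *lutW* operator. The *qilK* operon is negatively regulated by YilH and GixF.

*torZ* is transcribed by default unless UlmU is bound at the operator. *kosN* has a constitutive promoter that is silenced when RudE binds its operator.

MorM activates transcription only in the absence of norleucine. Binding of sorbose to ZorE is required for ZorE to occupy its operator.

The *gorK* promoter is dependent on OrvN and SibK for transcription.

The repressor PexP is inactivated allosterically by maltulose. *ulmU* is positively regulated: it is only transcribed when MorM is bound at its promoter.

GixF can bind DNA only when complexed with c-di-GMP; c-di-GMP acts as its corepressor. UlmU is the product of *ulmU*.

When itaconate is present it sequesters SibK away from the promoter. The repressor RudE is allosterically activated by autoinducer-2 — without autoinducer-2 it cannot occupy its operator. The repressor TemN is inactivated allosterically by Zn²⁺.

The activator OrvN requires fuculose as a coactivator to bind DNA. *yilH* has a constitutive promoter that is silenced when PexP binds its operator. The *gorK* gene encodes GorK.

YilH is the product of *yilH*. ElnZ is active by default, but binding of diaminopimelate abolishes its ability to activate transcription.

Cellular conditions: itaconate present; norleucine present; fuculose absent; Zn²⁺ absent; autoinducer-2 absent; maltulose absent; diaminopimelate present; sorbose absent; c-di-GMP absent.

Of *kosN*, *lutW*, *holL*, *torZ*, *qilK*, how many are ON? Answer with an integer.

3

Autoinducer-2 is absent, so RudE is inactive.
With no repressor bound, *kosN* is transcribed.
→ *kosN* is ON.
Diaminopimelate is present, so ElnZ is inactive.
Zn²⁺ is absent, so TemN is active.
With repressor TemN bound, *lutW* is not transcribed.
→ *lutW* is OFF.
Fuculose is absent, so OrvN is inactive.
Itaconate is present, so SibK is inactive.
Required activator OrvN is absent, so *gorK* is not transcribed.
So GorK is not produced.
Sorbose is absent, so ZorE is inactive.
Required activator GorK is absent, so *holL* is not transcribed.
→ *holL* is OFF.
Norleucine is present, so MorM is inactive.
Required activator MorM is absent, so *ulmU* is not transcribed.
So UlmU is not produced.
With no repressor bound, *torZ* is transcribed.
→ *torZ* is ON.
Maltulose is absent, so PexP is active.
With repressor PexP bound, *yilH* is not transcribed.
So YilH is not produced.
c-di-GMP is absent, so GixF is inactive.
With no repressor bound, *qilK* is transcribed.
→ *qilK* is ON.
3 of the 5 genes are transcribed.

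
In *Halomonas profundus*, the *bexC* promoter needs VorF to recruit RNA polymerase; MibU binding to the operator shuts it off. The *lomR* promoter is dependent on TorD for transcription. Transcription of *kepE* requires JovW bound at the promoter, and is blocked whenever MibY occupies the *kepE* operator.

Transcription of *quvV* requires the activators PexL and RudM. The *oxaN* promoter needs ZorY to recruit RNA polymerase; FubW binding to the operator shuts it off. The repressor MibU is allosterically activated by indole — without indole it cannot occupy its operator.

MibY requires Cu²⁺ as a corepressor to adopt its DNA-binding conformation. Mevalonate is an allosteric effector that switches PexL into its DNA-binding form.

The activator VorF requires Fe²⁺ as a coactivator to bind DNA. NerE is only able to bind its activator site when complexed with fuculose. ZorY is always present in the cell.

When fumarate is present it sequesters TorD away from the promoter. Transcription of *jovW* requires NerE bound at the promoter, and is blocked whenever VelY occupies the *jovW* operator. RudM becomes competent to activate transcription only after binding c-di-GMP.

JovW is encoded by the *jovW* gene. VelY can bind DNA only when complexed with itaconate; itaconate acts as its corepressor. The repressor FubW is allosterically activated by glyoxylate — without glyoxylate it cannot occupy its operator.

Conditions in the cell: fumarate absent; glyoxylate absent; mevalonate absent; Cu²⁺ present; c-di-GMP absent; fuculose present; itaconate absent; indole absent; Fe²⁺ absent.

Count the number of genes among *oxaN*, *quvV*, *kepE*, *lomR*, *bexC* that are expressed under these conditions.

2

ZorY is produced constitutively and is active.
Glyoxylate is absent, so FubW is inactive.
No repressor is bound and ZorY is active, so *oxaN* is transcribed.
→ *oxaN* is ON.
Mevalonate is absent, so PexL is inactive.
c-di-GMP is absent, so RudM is inactive.
Required activator PexL is absent, so *quvV* is not transcribed.
→ *quvV* is OFF.
Fuculose is present, so NerE is active.
Itaconate is absent, so VelY is inactive.
No repressor is bound and NerE is active, so *jovW* is transcribed.
So JovW is produced and active.
Cu²⁺ is present, so MibY is active.
With repressor MibY bound, *kepE* is not transcribed.
→ *kepE* is OFF.
Fumarate is absent, so TorD is active.
No repressor is bound and TorD is active, so *lomR* is transcribed.
→ *lomR* is ON.
Indole is absent, so MibU is inactive.
Fe²⁺ is absent, so VorF is inactive.
Required activator VorF is absent, so *bexC* is not transcribed.
→ *bexC* is OFF.
2 of the 5 genes are transcribed.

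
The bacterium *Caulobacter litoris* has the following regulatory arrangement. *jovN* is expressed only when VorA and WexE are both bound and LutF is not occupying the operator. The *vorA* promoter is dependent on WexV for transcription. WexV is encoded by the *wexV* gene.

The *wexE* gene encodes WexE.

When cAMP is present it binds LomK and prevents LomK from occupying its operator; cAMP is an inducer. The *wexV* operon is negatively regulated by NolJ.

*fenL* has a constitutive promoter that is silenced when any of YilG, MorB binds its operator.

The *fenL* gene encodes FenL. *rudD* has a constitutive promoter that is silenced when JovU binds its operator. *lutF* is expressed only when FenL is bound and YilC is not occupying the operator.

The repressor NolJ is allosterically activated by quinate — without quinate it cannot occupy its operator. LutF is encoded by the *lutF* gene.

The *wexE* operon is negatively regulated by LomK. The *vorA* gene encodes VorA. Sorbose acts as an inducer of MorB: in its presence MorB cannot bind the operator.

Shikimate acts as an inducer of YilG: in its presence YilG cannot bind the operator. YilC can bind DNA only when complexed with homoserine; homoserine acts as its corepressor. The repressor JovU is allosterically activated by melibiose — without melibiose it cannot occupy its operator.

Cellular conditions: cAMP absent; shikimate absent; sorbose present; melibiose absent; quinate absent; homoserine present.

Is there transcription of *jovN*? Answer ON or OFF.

Homoserine is present, so YilC is active.
Shikimate is absent, so YilG is active.
Sorbose is present, so MorB is inactive.
With repressor YilG bound, *fenL* is not transcribed.
So FenL is not produced.
With repressor YilC bound, *lutF* is not transcribed.
So LutF is not produced.
Quinate is absent, so NolJ is inactive.
With no repressor bound, *wexV* is transcribed.
So WexV is produced and active.
No repressor is bound and WexV is active, so *vorA* is transcribed.
So VorA is produced and active.
cAMP is absent, so LomK is active.
With repressor LomK bound, *wexE* is not transcribed.
So WexE is not produced.
Required activator WexE is absent, so *jovN* is not transcribed.

OFF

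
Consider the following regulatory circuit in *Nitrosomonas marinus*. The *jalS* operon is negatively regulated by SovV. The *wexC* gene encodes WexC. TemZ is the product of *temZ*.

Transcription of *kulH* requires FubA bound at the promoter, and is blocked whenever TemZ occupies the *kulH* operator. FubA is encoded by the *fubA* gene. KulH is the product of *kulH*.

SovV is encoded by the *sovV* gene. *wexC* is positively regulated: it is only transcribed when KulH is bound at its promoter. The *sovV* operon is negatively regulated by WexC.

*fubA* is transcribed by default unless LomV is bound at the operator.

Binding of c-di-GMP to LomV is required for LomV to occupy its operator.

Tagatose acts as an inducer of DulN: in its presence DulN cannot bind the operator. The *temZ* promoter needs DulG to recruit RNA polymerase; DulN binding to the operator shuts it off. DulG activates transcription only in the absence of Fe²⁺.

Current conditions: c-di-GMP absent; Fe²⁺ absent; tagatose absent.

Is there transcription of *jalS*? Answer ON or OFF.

c-di-GMP is absent, so LomV is inactive.
With no repressor bound, *fubA* is transcribed.
So FubA is produced and active.
Tagatose is absent, so DulN is active.
Fe²⁺ is absent, so DulG is active.
With repressor DulN bound, *temZ* is not transcribed.
So TemZ is not produced.
No repressor is bound and FubA is active, so *kulH* is transcribed.
So KulH is produced and active.
No repressor is bound and KulH is active, so *wexC* is transcribed.
So WexC is produced and active.
With repressor WexC bound, *sovV* is not transcribed.
So SovV is not produced.
With no repressor bound, *jalS* is transcribed.

ON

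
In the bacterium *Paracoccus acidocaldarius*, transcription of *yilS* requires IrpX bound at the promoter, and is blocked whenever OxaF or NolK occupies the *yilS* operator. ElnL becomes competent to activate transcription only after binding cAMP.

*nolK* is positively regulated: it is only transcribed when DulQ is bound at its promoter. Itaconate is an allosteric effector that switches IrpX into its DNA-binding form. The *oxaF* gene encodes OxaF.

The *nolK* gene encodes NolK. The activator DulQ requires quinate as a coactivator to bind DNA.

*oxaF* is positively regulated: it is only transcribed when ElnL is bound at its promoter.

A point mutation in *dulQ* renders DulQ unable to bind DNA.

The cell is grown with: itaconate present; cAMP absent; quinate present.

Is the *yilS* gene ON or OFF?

ON

cAMP is absent, so ElnL is inactive.
Required activator ElnL is absent, so *oxaF* is not transcribed.
So OxaF is not produced.
DulQ is non-functional in this strain, so it has no effect.
Required activator DulQ is absent, so *nolK* is not transcribed.
So NolK is not produced.
Itaconate is present, so IrpX is active.
No repressor is bound and IrpX is active, so *yilS* is transcribed.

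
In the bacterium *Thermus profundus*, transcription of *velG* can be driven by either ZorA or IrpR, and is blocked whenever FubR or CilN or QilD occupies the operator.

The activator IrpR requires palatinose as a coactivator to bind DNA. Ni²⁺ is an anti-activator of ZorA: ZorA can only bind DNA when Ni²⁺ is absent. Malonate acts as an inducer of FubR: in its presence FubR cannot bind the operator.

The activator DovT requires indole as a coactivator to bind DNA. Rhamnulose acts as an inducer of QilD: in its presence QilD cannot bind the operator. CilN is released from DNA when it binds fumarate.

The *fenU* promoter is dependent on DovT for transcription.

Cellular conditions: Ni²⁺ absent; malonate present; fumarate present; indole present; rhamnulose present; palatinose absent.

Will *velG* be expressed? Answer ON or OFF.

Malonate is present, so FubR is inactive.
Fumarate is present, so CilN is inactive.
Ni²⁺ is absent, so ZorA is active.
Rhamnulose is present, so QilD is inactive.
Palatinose is absent, so IrpR is inactive.
Activator ZorA is present, so *velG* is transcribed.

ON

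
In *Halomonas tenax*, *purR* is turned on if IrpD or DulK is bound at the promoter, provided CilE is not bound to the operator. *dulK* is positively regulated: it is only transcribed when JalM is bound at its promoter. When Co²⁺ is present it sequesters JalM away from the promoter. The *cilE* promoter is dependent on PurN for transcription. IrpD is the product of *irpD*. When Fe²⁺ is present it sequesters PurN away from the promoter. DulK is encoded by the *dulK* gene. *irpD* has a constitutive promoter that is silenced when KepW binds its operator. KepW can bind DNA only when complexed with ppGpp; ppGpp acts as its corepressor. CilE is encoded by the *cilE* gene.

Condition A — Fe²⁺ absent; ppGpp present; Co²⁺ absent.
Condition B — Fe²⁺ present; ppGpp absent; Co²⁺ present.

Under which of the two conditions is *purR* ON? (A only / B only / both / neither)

B only

Condition A:
Fe²⁺ is absent, so PurN is active.
No repressor is bound and PurN is active, so *cilE* is transcribed.
So CilE is produced and active.
ppGpp is present, so KepW is active.
With repressor KepW bound, *irpD* is not transcribed.
So IrpD is not produced.
Co²⁺ is absent, so JalM is active.
No repressor is bound and JalM is active, so *dulK* is transcribed.
So DulK is produced and active.
With repressor CilE bound, *purR* is not transcribed.
→ *purR* is OFF in A.
Condition B:
Fe²⁺ is present, so PurN is inactive.
Required activator PurN is absent, so *cilE* is not transcribed.
So CilE is not produced.
ppGpp is absent, so KepW is inactive.
With no repressor bound, *irpD* is transcribed.
So IrpD is produced and active.
Co²⁺ is present, so JalM is inactive.
Required activator JalM is absent, so *dulK* is not transcribed.
So DulK is not produced.
Activator IrpD is present, so *purR* is transcribed.
→ *purR* is ON in B.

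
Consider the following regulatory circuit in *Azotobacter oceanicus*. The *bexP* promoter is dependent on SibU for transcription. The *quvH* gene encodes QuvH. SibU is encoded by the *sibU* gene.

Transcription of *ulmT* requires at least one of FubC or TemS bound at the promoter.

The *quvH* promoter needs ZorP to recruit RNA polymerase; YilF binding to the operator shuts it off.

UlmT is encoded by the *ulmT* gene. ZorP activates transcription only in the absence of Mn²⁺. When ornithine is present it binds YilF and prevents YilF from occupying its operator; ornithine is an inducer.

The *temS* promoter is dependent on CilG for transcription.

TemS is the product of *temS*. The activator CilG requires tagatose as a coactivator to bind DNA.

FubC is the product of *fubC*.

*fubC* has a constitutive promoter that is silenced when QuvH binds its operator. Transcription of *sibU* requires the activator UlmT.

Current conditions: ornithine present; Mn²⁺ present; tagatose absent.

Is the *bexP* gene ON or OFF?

Ornithine is present, so YilF is inactive.
Mn²⁺ is present, so ZorP is inactive.
Required activator ZorP is absent, so *quvH* is not transcribed.
So QuvH is not produced.
With no repressor bound, *fubC* is transcribed.
So FubC is produced and active.
Tagatose is absent, so CilG is inactive.
Required activator CilG is absent, so *temS* is not transcribed.
So TemS is not produced.
Activator FubC is present, so *ulmT* is transcribed.
So UlmT is produced and active.
No repressor is bound and UlmT is active, so *sibU* is transcribed.
So SibU is produced and active.
No repressor is bound and SibU is active, so *bexP* is transcribed.

ON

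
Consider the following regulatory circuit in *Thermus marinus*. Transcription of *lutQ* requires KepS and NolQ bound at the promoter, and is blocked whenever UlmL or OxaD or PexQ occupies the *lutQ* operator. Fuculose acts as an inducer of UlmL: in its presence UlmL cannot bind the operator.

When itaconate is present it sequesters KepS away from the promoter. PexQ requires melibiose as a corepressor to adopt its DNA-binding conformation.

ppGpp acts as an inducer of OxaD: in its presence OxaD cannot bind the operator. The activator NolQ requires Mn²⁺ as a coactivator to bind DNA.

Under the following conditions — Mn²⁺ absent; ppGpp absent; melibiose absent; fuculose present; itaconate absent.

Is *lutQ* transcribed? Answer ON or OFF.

OFF

Fuculose is present, so UlmL is inactive.
Itaconate is absent, so KepS is active.
ppGpp is absent, so OxaD is active.
Mn²⁺ is absent, so NolQ is inactive.
Melibiose is absent, so PexQ is inactive.
With repressor OxaD bound, *lutQ* is not transcribed.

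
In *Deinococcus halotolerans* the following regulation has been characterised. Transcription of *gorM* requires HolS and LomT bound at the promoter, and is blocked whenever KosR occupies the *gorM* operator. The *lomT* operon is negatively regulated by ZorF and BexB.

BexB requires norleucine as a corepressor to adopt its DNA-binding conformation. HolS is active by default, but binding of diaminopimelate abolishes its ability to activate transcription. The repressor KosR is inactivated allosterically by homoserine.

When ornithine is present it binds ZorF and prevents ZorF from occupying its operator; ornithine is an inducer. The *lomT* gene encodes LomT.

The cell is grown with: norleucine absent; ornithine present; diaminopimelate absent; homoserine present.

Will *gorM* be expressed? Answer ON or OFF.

Diaminopimelate is absent, so HolS is active.
Homoserine is present, so KosR is inactive.
Ornithine is present, so ZorF is inactive.
Norleucine is absent, so BexB is inactive.
With no repressor bound, *lomT* is transcribed.
So LomT is produced and active.
No repressor is bound and HolS and LomT are active, so *gorM* is transcribed.

ON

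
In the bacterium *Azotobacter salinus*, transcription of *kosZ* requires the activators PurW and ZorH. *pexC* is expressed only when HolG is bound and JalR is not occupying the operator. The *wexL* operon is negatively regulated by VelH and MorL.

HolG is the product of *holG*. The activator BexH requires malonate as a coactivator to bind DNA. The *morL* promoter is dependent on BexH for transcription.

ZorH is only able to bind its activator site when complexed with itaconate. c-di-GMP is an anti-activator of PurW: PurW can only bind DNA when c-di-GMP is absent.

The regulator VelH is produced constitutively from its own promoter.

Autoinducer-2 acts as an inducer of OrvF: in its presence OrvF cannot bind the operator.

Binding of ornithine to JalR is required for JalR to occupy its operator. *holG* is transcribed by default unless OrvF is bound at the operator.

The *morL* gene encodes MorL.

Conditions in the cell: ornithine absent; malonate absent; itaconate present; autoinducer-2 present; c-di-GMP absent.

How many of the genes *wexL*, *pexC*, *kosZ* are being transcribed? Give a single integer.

2

VelH is produced constitutively and is active.
Malonate is absent, so BexH is inactive.
Required activator BexH is absent, so *morL* is not transcribed.
So MorL is not produced.
With repressor VelH bound, *wexL* is not transcribed.
→ *wexL* is OFF.
Ornithine is absent, so JalR is inactive.
Autoinducer-2 is present, so OrvF is inactive.
With no repressor bound, *holG* is transcribed.
So HolG is produced and active.
No repressor is bound and HolG is active, so *pexC* is transcribed.
→ *pexC* is ON.
c-di-GMP is absent, so PurW is active.
Itaconate is present, so ZorH is active.
No repressor is bound and PurW and ZorH are active, so *kosZ* is transcribed.
→ *kosZ* is ON.
2 of the 3 genes are transcribed.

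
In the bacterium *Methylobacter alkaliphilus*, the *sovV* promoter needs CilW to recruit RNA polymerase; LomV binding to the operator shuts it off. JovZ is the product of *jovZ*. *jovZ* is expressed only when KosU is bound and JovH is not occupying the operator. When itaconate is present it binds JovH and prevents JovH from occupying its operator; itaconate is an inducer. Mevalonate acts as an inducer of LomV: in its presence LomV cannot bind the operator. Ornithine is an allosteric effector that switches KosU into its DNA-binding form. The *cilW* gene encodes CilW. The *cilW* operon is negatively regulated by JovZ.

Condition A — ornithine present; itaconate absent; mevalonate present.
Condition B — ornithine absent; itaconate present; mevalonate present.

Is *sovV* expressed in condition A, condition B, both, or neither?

Condition A:
Ornithine is present, so KosU is active.
Itaconate is absent, so JovH is active.
With repressor JovH bound, *jovZ* is not transcribed.
So JovZ is not produced.
With no repressor bound, *cilW* is transcribed.
So CilW is produced and active.
Mevalonate is present, so LomV is inactive.
No repressor is bound and CilW is active, so *sovV* is transcribed.
→ *sovV* is ON in A.
Condition B:
Ornithine is absent, so KosU is inactive.
Itaconate is present, so JovH is inactive.
Required activator KosU is absent, so *jovZ* is not transcribed.
So JovZ is not produced.
With no repressor bound, *cilW* is transcribed.
So CilW is produced and active.
Mevalonate is present, so LomV is inactive.
No repressor is bound and CilW is active, so *sovV* is transcribed.
→ *sovV* is ON in B.

both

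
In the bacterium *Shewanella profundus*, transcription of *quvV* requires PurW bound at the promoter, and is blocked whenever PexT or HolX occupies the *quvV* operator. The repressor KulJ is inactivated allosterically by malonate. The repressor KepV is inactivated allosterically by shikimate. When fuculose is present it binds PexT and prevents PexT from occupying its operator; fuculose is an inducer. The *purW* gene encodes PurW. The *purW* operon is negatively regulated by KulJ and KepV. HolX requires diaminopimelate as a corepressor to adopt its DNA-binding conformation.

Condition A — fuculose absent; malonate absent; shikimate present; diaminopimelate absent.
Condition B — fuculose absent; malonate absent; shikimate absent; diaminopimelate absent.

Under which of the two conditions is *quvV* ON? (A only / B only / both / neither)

Condition A:
Fuculose is absent, so PexT is active.
Malonate is absent, so KulJ is active.
Shikimate is present, so KepV is inactive.
With repressor KulJ bound, *purW* is not transcribed.
So PurW is not produced.
Diaminopimelate is absent, so HolX is inactive.
With repressor PexT bound, *quvV* is not transcribed.
→ *quvV* is OFF in A.
Condition B:
Fuculose is absent, so PexT is active.
Malonate is absent, so KulJ is active.
Shikimate is absent, so KepV is active.
With repressor KulJ bound, *purW* is not transcribed.
So PurW is not produced.
Diaminopimelate is absent, so HolX is inactive.
With repressor PexT bound, *quvV* is not transcribed.
→ *quvV* is OFF in B.

neither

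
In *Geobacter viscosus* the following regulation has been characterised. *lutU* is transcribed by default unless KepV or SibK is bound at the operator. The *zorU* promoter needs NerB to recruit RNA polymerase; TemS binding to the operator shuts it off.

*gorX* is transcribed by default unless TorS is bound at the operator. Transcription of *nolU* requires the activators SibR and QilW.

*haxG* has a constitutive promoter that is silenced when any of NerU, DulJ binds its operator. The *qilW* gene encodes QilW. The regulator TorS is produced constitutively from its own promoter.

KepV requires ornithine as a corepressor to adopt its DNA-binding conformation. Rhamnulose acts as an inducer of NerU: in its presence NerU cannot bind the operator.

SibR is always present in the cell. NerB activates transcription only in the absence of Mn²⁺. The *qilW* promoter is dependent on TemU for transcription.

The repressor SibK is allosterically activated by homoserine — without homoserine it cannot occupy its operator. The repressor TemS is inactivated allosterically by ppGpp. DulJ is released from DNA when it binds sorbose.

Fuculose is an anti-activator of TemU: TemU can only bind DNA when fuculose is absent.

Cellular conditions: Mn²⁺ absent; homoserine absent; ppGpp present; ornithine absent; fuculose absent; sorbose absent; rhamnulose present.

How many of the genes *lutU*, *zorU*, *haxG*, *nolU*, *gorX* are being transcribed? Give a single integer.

3

Ornithine is absent, so KepV is inactive.
Homoserine is absent, so SibK is inactive.
With no repressor bound, *lutU* is transcribed.
→ *lutU* is ON.
ppGpp is present, so TemS is inactive.
Mn²⁺ is absent, so NerB is active.
No repressor is bound and NerB is active, so *zorU* is transcribed.
→ *zorU* is ON.
Rhamnulose is present, so NerU is inactive.
Sorbose is absent, so DulJ is active.
With repressor DulJ bound, *haxG* is not transcribed.
→ *haxG* is OFF.
SibR is produced constitutively and is active.
Fuculose is absent, so TemU is active.
No repressor is bound and TemU is active, so *qilW* is transcribed.
So QilW is produced and active.
No repressor is bound and SibR and QilW are active, so *nolU* is transcribed.
→ *nolU* is ON.
TorS is produced constitutively and is active.
With repressor TorS bound, *gorX* is not transcribed.
→ *gorX* is OFF.
3 of the 5 genes are transcribed.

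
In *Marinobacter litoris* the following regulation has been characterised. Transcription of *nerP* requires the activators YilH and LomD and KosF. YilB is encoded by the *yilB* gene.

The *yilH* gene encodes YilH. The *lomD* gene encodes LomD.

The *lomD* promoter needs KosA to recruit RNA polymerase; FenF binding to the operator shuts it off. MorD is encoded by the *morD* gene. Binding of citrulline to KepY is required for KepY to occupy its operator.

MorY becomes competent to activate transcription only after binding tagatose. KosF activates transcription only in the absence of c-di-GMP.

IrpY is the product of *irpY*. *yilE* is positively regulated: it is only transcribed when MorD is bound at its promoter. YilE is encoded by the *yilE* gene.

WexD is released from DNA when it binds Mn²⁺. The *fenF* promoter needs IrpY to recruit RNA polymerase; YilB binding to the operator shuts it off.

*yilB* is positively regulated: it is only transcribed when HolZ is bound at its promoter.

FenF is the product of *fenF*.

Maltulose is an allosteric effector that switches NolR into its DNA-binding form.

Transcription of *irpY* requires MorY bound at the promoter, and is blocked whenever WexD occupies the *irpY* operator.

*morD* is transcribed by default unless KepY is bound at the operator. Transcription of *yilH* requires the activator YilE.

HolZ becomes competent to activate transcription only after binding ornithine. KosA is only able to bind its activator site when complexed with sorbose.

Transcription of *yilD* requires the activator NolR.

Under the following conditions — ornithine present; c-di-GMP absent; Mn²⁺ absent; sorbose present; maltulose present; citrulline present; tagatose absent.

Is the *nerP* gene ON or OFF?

OFF

Citrulline is present, so KepY is active.
With repressor KepY bound, *morD* is not transcribed.
So MorD is not produced.
Required activator MorD is absent, so *yilE* is not transcribed.
So YilE is not produced.
Required activator YilE is absent, so *yilH* is not transcribed.
So YilH is not produced.
Mn²⁺ is absent, so WexD is active.
Tagatose is absent, so MorY is inactive.
With repressor WexD bound, *irpY* is not transcribed.
So IrpY is not produced.
Ornithine is present, so HolZ is active.
No repressor is bound and HolZ is active, so *yilB* is transcribed.
So YilB is produced and active.
With repressor YilB bound, *fenF* is not transcribed.
So FenF is not produced.
Sorbose is present, so KosA is active.
No repressor is bound and KosA is active, so *lomD* is transcribed.
So LomD is produced and active.
c-di-GMP is absent, so KosF is active.
Required activator YilH is absent, so *nerP* is not transcribed.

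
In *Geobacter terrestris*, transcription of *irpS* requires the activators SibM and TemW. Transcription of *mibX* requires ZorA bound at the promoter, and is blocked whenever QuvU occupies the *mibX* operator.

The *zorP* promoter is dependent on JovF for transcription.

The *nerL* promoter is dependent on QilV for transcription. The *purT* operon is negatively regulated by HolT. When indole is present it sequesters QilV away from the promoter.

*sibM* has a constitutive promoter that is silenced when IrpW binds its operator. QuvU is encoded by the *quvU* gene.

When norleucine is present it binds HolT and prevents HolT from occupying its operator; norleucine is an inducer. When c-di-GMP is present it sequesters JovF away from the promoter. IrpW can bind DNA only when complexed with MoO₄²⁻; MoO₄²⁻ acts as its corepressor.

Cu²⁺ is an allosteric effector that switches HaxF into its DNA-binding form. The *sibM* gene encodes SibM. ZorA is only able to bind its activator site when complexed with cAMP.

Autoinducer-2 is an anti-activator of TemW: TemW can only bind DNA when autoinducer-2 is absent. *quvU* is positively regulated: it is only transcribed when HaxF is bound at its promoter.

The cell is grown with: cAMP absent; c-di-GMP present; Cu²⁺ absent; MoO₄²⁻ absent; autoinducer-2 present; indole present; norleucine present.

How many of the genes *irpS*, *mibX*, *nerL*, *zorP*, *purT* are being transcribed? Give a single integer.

MoO₄²⁻ is absent, so IrpW is inactive.
With no repressor bound, *sibM* is transcribed.
So SibM is produced and active.
Autoinducer-2 is present, so TemW is inactive.
Required activator TemW is absent, so *irpS* is not transcribed.
→ *irpS* is OFF.
cAMP is absent, so ZorA is inactive.
Cu²⁺ is absent, so HaxF is inactive.
Required activator HaxF is absent, so *quvU* is not transcribed.
So QuvU is not produced.
Required activator ZorA is absent, so *mibX* is not transcribed.
→ *mibX* is OFF.
Indole is present, so QilV is inactive.
Required activator QilV is absent, so *nerL* is not transcribed.
→ *nerL* is OFF.
c-di-GMP is present, so JovF is inactive.
Required activator JovF is absent, so *zorP* is not transcribed.
→ *zorP* is OFF.
Norleucine is present, so HolT is inactive.
With no repressor bound, *purT* is transcribed.
→ *purT* is ON.
1 of the 5 genes is transcribed.

1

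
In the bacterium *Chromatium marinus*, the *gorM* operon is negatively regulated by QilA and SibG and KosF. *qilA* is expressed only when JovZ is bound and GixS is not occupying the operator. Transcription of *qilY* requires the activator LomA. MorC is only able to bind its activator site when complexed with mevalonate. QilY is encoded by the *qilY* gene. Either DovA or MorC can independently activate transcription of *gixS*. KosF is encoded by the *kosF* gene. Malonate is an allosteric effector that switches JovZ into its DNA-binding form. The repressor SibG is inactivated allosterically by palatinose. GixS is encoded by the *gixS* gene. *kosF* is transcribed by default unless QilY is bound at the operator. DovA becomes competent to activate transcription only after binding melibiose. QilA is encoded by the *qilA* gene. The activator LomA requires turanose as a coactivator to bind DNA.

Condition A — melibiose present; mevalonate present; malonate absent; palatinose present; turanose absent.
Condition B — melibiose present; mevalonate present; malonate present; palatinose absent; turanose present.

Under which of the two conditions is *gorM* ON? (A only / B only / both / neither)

neither

Condition A:
Melibiose is present, so DovA is active.
Mevalonate is present, so MorC is active.
Activator DovA is present, so *gixS* is transcribed.
So GixS is produced and active.
Malonate is absent, so JovZ is inactive.
With repressor GixS bound, *qilA* is not transcribed.
So QilA is not produced.
Palatinose is present, so SibG is inactive.
Turanose is absent, so LomA is inactive.
Required activator LomA is absent, so *qilY* is not transcribed.
So QilY is not produced.
With no repressor bound, *kosF* is transcribed.
So KosF is produced and active.
With repressor KosF bound, *gorM* is not transcribed.
→ *gorM* is OFF in A.
Condition B:
Melibiose is present, so DovA is active.
Mevalonate is present, so MorC is active.
Activator DovA is present, so *gixS* is transcribed.
So GixS is produced and active.
Malonate is present, so JovZ is active.
With repressor GixS bound, *qilA* is not transcribed.
So QilA is not produced.
Palatinose is absent, so SibG is active.
Turanose is present, so LomA is active.
No repressor is bound and LomA is active, so *qilY* is transcribed.
So QilY is produced and active.
With repressor QilY bound, *kosF* is not transcribed.
So KosF is not produced.
With repressor SibG bound, *gorM* is not transcribed.
→ *gorM* is OFF in B.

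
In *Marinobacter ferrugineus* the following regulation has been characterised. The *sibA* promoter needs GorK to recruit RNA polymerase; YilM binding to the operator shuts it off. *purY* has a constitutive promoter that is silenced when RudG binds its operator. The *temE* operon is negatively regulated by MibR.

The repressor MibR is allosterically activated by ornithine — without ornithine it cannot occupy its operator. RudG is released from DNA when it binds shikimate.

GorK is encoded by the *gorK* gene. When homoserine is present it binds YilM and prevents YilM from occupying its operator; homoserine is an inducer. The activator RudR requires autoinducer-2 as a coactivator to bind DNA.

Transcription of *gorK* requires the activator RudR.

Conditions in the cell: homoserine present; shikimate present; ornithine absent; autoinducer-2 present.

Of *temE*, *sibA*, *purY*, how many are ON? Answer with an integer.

Ornithine is absent, so MibR is inactive.
With no repressor bound, *temE* is transcribed.
→ *temE* is ON.
Homoserine is present, so YilM is inactive.
Autoinducer-2 is present, so RudR is active.
No repressor is bound and RudR is active, so *gorK* is transcribed.
So GorK is produced and active.
No repressor is bound and GorK is active, so *sibA* is transcribed.
→ *sibA* is ON.
Shikimate is present, so RudG is inactive.
With no repressor bound, *purY* is transcribed.
→ *purY* is ON.
3 of the 3 genes are transcribed.

3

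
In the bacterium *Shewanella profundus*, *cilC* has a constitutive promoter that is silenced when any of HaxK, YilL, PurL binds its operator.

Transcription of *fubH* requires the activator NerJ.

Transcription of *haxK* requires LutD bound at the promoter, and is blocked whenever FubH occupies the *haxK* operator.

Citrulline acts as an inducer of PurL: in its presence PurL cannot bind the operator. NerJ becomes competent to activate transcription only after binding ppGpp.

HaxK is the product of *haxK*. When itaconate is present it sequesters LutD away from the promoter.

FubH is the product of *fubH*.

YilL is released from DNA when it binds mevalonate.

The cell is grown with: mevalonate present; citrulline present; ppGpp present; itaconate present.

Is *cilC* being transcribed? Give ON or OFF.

ON

ppGpp is present, so NerJ is active.
No repressor is bound and NerJ is active, so *fubH* is transcribed.
So FubH is produced and active.
Itaconate is present, so LutD is inactive.
With repressor FubH bound, *haxK* is not transcribed.
So HaxK is not produced.
Mevalonate is present, so YilL is inactive.
Citrulline is present, so PurL is inactive.
With no repressor bound, *cilC* is transcribed.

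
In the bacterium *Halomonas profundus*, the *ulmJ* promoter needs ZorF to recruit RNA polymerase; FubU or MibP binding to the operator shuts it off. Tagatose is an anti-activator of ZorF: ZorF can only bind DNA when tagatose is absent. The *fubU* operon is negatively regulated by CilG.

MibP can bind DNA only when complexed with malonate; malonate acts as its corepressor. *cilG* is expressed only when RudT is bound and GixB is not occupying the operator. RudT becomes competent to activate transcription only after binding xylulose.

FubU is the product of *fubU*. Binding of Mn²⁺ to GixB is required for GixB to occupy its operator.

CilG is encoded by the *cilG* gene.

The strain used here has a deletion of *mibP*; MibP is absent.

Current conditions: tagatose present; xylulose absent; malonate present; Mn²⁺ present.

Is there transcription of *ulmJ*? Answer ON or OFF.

OFF

Mn²⁺ is present, so GixB is active.
Xylulose is absent, so RudT is inactive.
With repressor GixB bound, *cilG* is not transcribed.
So CilG is not produced.
With no repressor bound, *fubU* is transcribed.
So FubU is produced and active.
Tagatose is present, so ZorF is inactive.
MibP is non-functional in this strain, so it has no effect.
With repressor FubU bound, *ulmJ* is not transcribed.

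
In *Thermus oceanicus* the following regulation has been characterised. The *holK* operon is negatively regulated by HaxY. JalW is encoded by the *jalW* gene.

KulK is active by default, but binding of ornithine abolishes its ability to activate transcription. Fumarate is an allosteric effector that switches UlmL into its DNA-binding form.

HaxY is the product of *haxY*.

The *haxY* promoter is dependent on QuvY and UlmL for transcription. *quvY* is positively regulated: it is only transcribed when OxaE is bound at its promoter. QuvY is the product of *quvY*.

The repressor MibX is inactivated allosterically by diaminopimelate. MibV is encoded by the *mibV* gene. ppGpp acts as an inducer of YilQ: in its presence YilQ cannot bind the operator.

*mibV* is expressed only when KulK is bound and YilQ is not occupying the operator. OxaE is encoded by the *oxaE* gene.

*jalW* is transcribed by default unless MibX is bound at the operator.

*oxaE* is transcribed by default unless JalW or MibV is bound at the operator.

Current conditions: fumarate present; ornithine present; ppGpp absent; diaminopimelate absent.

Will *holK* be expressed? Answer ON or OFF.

Diaminopimelate is absent, so MibX is active.
With repressor MibX bound, *jalW* is not transcribed.
So JalW is not produced.
ppGpp is absent, so YilQ is active.
Ornithine is present, so KulK is inactive.
With repressor YilQ bound, *mibV* is not transcribed.
So MibV is not produced.
With no repressor bound, *oxaE* is transcribed.
So OxaE is produced and active.
No repressor is bound and OxaE is active, so *quvY* is transcribed.
So QuvY is produced and active.
Fumarate is present, so UlmL is active.
No repressor is bound and QuvY and UlmL are active, so *haxY* is transcribed.
So HaxY is produced and active.
With repressor HaxY bound, *holK* is not transcribed.

OFF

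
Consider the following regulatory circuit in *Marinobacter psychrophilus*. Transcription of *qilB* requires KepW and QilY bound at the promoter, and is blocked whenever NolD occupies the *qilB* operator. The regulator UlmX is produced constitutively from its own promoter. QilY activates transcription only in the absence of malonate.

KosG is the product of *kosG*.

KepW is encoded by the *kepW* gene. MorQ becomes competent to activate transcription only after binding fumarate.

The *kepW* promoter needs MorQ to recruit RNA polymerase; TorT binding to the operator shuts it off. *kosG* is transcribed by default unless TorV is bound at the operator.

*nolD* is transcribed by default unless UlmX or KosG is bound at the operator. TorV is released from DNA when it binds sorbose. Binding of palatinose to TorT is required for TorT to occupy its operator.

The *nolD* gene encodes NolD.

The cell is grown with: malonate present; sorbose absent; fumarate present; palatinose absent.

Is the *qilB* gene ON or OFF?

UlmX is produced constitutively and is active.
Sorbose is absent, so TorV is active.
With repressor TorV bound, *kosG* is not transcribed.
So KosG is not produced.
With repressor UlmX bound, *nolD* is not transcribed.
So NolD is not produced.
Palatinose is absent, so TorT is inactive.
Fumarate is present, so MorQ is active.
No repressor is bound and MorQ is active, so *kepW* is transcribed.
So KepW is produced and active.
Malonate is present, so QilY is inactive.
Required activator QilY is absent, so *qilB* is not transcribed.

OFF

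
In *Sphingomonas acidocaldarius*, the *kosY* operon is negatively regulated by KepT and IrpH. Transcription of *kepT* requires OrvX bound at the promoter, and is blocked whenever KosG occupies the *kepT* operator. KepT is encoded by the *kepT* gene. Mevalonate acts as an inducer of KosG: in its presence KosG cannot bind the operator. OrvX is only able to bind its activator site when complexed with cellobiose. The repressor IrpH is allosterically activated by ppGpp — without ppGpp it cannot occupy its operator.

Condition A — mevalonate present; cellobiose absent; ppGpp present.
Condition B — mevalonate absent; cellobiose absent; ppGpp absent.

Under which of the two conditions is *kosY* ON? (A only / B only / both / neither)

Condition A:
Mevalonate is present, so KosG is inactive.
Cellobiose is absent, so OrvX is inactive.
Required activator OrvX is absent, so *kepT* is not transcribed.
So KepT is not produced.
ppGpp is present, so IrpH is active.
With repressor IrpH bound, *kosY* is not transcribed.
→ *kosY* is OFF in A.
Condition B:
Mevalonate is absent, so KosG is active.
Cellobiose is absent, so OrvX is inactive.
With repressor KosG bound, *kepT* is not transcribed.
So KepT is not produced.
ppGpp is absent, so IrpH is inactive.
With no repressor bound, *kosY* is transcribed.
→ *kosY* is ON in B.

B only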